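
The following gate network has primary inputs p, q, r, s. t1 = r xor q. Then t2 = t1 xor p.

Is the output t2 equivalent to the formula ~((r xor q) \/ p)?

No

t1 = r xor q
t2 = t1 xor p = (r xor q) xor p
At p=0, q=0, r=0, s=0: circuit gives 0, formula gives 1.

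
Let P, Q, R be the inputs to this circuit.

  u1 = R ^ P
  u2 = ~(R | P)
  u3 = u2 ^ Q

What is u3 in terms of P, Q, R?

u2 = ~(R | P)
u3 = u2 ^ Q = (~(R | P)) ^ Q

(~(R | P)) ^ Q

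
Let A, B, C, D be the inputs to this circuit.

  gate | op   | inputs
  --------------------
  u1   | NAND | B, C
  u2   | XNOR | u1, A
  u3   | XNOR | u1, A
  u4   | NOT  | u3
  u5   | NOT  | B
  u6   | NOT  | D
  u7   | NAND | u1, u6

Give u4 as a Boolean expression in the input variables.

u1 = B NAND C
u3 = u1 XNOR A = (B NAND C) XNOR A
u4 = NOT u3 = NOT ((B NAND C) XNOR A)

NOT ((B NAND C) XNOR A)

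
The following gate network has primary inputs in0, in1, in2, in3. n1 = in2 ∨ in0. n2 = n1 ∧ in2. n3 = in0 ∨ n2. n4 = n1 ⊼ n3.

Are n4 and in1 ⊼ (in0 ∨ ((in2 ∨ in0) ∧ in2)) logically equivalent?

No

n1 = in2 ∨ in0
n2 = n1 ∧ in2 = (in2 ∨ in0) ∧ in2
n3 = in0 ∨ n2 = in0 ∨ ((in2 ∨ in0) ∧ in2)
n4 = n1 ⊼ n3 = (in2 ∨ in0) ⊼ (in0 ∨ ((in2 ∨ in0) ∧ in2))
At in0=0, in1=0, in2=1, in3=0: circuit gives 0, formula gives 1.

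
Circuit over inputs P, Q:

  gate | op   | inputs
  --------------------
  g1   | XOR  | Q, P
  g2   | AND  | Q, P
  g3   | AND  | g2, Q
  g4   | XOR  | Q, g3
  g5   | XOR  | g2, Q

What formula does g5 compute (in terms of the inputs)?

g2 = Q AND P
g5 = g2 XOR Q = (Q AND P) XOR Q

(Q AND P) XOR Q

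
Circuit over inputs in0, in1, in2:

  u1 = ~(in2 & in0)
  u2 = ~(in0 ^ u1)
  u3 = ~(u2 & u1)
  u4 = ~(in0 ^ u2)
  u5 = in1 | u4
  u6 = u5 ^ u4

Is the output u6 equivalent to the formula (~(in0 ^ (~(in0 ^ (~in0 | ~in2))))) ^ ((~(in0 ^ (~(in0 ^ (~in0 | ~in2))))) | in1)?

Yes

u1 = ~(in2 & in0)
u2 = ~(in0 ^ u1) = ~(in0 ^ (~(in2 & in0)))
u4 = ~(in0 ^ u2) = ~(in0 ^ (~(in0 ^ (~(in2 & in0)))))
u5 = in1 | u4 = in1 | (~(in0 ^ (~(in0 ^ (~(in2 & in0))))))
u6 = u5 ^ u4 = (in1 | (~(in0 ^ (~(in0 ^ (~(in2 & in0))))))) ^ (~(in0 ^ (~(in0 ^ (~(in2 & in0))))))
At in0=0, in1=0, in2=0: circuit gives 0, formula gives 0.
At in0=1, in1=1, in2=1: circuit gives 1, formula gives 1.
Agrees on all 8 inputs.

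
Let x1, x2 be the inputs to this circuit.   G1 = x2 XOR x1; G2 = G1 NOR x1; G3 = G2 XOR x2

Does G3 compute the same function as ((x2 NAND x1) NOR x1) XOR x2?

G1 = x2 XOR x1
G2 = G1 NOR x1 = (x2 XOR x1) NOR x1
G3 = G2 XOR x2 = ((x2 XOR x1) NOR x1) XOR x2
At x1=0, x2=0: circuit gives 1, formula gives 0.

No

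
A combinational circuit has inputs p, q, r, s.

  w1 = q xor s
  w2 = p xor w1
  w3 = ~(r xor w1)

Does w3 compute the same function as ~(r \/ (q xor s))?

No

w1 = q xor s
w3 = ~(r xor w1) = ~(r xor (q xor s))
At p=0, q=0, r=1, s=1: circuit gives 1, formula gives 0.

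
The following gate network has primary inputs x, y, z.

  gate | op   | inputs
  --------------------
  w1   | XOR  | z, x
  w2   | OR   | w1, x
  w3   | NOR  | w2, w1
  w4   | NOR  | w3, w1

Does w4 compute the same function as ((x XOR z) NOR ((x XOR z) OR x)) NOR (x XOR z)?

Yes

w1 = z XOR x
w2 = w1 OR x = (z XOR x) OR x
w3 = w2 NOR w1 = ((z XOR x) OR x) NOR (z XOR x)
w4 = w3 NOR w1 = (((z XOR x) OR x) NOR (z XOR x)) NOR (z XOR x)
At x=0, y=0, z=0: circuit gives 0, formula gives 0.
At x=1, y=0, z=1: circuit gives 1, formula gives 1.
Agrees on all 8 inputs.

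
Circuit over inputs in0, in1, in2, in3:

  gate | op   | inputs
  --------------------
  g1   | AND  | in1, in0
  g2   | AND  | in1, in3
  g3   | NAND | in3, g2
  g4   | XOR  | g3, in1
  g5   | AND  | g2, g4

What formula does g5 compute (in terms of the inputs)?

(in1 AND in3) AND ((in3 NAND (in1 AND in3)) XOR in1)

g2 = in1 AND in3
g3 = in3 NAND g2 = in3 NAND (in1 AND in3)
g4 = g3 XOR in1 = (in3 NAND (in1 AND in3)) XOR in1
g5 = g2 AND g4 = (in1 AND in3) AND ((in3 NAND (in1 AND in3)) XOR in1)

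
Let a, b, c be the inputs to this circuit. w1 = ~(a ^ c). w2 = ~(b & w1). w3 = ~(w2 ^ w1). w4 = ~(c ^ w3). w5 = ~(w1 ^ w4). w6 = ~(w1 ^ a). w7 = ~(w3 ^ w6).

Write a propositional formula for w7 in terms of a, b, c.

~((~((~(b & (~(a ^ c)))) ^ (~(a ^ c)))) ^ (~((~(a ^ c)) ^ a)))

w1 = ~(a ^ c)
w2 = ~(b & w1) = ~(b & (~(a ^ c)))
w3 = ~(w2 ^ w1) = ~((~(b & (~(a ^ c)))) ^ (~(a ^ c)))
w6 = ~(w1 ^ a) = ~((~(a ^ c)) ^ a)
w7 = ~(w3 ^ w6) = ~((~((~(b & (~(a ^ c)))) ^ (~(a ^ c)))) ^ (~((~(a ^ c)) ^ a)))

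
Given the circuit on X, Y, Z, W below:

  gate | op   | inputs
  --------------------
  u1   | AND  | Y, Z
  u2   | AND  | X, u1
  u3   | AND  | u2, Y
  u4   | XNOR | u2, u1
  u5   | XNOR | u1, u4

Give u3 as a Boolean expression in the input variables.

(X AND (Y AND Z)) AND Y

u1 = Y AND Z
u2 = X AND u1 = X AND (Y AND Z)
u3 = u2 AND Y = (X AND (Y AND Z)) AND Y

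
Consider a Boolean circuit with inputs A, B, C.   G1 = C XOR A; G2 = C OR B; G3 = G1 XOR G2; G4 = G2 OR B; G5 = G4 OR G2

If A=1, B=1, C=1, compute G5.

G2 = 1 OR 1 = 1
G4 = 1 OR 1 = 1
G5 = 1 OR 1 = 1

1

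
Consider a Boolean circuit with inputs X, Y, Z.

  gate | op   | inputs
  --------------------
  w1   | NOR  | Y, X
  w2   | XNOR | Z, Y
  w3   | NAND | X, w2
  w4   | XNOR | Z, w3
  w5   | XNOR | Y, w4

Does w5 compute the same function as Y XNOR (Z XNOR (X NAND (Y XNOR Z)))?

Yes

w2 = Z XNOR Y
w3 = X NAND w2 = X NAND (Z XNOR Y)
w4 = Z XNOR w3 = Z XNOR (X NAND (Z XNOR Y))
w5 = Y XNOR w4 = Y XNOR (Z XNOR (X NAND (Z XNOR Y)))
At X=0, Y=0, Z=1: circuit gives 0, formula gives 0.
At X=0, Y=0, Z=0: circuit gives 1, formula gives 1.
Agrees on all 8 inputs.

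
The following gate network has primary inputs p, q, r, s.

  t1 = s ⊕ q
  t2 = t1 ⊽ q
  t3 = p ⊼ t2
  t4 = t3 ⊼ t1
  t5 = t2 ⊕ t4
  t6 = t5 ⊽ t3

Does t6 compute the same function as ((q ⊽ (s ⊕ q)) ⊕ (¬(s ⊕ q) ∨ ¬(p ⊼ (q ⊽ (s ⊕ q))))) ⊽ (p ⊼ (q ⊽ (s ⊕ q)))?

t1 = s ⊕ q
t2 = t1 ⊽ q = (s ⊕ q) ⊽ q
t3 = p ⊼ t2 = p ⊼ ((s ⊕ q) ⊽ q)
t4 = t3 ⊼ t1 = (p ⊼ ((s ⊕ q) ⊽ q)) ⊼ (s ⊕ q)
t5 = t2 ⊕ t4 = ((s ⊕ q) ⊽ q) ⊕ ((p ⊼ ((s ⊕ q) ⊽ q)) ⊼ (s ⊕ q))
t6 = t5 ⊽ t3 = (((s ⊕ q) ⊽ q) ⊕ ((p ⊼ ((s ⊕ q) ⊽ q)) ⊼ (s ⊕ q))) ⊽ (p ⊼ ((s ⊕ q) ⊽ q))
At p=0, q=0, r=0, s=0: circuit gives 0, formula gives 0.
At p=1, q=0, r=0, s=0: circuit gives 1, formula gives 1.
Agrees on all 16 inputs.

Yes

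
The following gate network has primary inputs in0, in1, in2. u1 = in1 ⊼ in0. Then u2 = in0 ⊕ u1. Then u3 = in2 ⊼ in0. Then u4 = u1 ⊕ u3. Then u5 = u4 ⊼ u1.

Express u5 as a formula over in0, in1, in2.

u1 = in1 ⊼ in0
u3 = in2 ⊼ in0
u4 = u1 ⊕ u3 = (in1 ⊼ in0) ⊕ (in2 ⊼ in0)
u5 = u4 ⊼ u1 = ((in1 ⊼ in0) ⊕ (in2 ⊼ in0)) ⊼ (in1 ⊼ in0)

((in1 ⊼ in0) ⊕ (in2 ⊼ in0)) ⊼ (in1 ⊼ in0)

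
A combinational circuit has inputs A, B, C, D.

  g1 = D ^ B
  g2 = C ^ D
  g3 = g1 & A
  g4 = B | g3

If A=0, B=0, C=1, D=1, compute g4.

g1 = 1 ^ 0 = 1
g3 = 1 & 0 = 0
g4 = 0 | 0 = 0

0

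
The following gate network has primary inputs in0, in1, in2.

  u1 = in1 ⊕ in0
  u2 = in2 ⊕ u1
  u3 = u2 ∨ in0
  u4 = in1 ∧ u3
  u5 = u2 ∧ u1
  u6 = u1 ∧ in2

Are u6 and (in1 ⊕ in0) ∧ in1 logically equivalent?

No

u1 = in1 ⊕ in0
u6 = u1 ∧ in2 = (in1 ⊕ in0) ∧ in2
At in0=0, in1=1, in2=0: circuit gives 0, formula gives 1.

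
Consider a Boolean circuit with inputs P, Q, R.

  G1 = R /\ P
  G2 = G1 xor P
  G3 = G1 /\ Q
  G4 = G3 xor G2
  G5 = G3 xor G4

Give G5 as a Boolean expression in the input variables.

G1 = R /\ P
G2 = G1 xor P = (R /\ P) xor P
G3 = G1 /\ Q = (R /\ P) /\ Q
G4 = G3 xor G2 = ((R /\ P) /\ Q) xor ((R /\ P) xor P)
G5 = G3 xor G4 = ((R /\ P) /\ Q) xor (((R /\ P) /\ Q) xor ((R /\ P) xor P))

((R /\ P) /\ Q) xor (((R /\ P) /\ Q) xor ((R /\ P) xor P))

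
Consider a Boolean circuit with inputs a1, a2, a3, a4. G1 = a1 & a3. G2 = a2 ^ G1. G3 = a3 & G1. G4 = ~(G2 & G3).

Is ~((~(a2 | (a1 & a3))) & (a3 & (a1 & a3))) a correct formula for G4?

G1 = a1 & a3
G2 = a2 ^ G1 = a2 ^ (a1 & a3)
G3 = a3 & G1 = a3 & (a1 & a3)
G4 = ~(G2 & G3) = ~((a2 ^ (a1 & a3)) & (a3 & (a1 & a3)))
At a1=1, a2=0, a3=1, a4=0: circuit gives 0, formula gives 1.

No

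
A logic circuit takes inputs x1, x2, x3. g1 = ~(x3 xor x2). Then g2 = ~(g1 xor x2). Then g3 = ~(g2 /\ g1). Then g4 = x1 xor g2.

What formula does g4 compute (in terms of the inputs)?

x1 xor (~((~(x3 xor x2)) xor x2))

g1 = ~(x3 xor x2)
g2 = ~(g1 xor x2) = ~((~(x3 xor x2)) xor x2)
g4 = x1 xor g2 = x1 xor (~((~(x3 xor x2)) xor x2))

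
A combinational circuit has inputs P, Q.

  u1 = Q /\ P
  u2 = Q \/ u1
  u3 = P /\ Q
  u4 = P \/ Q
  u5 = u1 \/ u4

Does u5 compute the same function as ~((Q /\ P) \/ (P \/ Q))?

u1 = Q /\ P
u4 = P \/ Q
u5 = u1 \/ u4 = (Q /\ P) \/ (P \/ Q)
At P=0, Q=0: circuit gives 0, formula gives 1.

No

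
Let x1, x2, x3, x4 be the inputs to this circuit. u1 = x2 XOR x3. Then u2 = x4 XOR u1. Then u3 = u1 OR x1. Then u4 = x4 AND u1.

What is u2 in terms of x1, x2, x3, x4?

x4 XOR (x2 XOR x3)

u1 = x2 XOR x3
u2 = x4 XOR u1 = x4 XOR (x2 XOR x3)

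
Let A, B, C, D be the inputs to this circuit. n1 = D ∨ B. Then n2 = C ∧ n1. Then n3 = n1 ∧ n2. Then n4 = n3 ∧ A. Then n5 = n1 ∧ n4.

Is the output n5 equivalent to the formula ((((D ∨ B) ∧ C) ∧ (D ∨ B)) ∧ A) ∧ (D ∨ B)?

Yes

n1 = D ∨ B
n2 = C ∧ n1 = C ∧ (D ∨ B)
n3 = n1 ∧ n2 = (D ∨ B) ∧ (C ∧ (D ∨ B))
n4 = n3 ∧ A = ((D ∨ B) ∧ (C ∧ (D ∨ B))) ∧ A
n5 = n1 ∧ n4 = (D ∨ B) ∧ (((D ∨ B) ∧ (C ∧ (D ∨ B))) ∧ A)
At A=0, B=0, C=0, D=0: circuit gives 0, formula gives 0.
At A=1, B=0, C=1, D=1: circuit gives 1, formula gives 1.
Agrees on all 16 inputs.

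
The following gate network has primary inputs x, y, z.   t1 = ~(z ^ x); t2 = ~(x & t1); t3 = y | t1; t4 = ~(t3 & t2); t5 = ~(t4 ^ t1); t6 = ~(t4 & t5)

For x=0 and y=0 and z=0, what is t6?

1

t1 = ~(0 ^ 0) = 1
t2 = ~(0 & 1) = 1
t3 = 0 | 1 = 1
t4 = ~(1 & 1) = 0
t5 = ~(0 ^ 1) = 0
t6 = ~(0 & 0) = 1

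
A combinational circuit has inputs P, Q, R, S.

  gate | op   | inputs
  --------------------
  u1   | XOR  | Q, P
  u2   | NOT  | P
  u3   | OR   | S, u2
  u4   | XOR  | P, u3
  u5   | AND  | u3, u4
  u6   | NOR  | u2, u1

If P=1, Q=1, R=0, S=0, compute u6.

1

u1 = 1 XOR 1 = 0
u2 = NOT 1 = 0
u6 = 0 NOR 0 = 1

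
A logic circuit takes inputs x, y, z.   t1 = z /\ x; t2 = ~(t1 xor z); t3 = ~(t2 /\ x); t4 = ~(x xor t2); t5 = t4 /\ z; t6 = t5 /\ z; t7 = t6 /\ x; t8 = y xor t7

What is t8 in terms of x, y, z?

y xor ((((~(x xor (~((z /\ x) xor z)))) /\ z) /\ z) /\ x)

t1 = z /\ x
t2 = ~(t1 xor z) = ~((z /\ x) xor z)
t4 = ~(x xor t2) = ~(x xor (~((z /\ x) xor z)))
t5 = t4 /\ z = (~(x xor (~((z /\ x) xor z)))) /\ z
t6 = t5 /\ z = ((~(x xor (~((z /\ x) xor z)))) /\ z) /\ z
t7 = t6 /\ x = (((~(x xor (~((z /\ x) xor z)))) /\ z) /\ z) /\ x
t8 = y xor t7 = y xor ((((~(x xor (~((z /\ x) xor z)))) /\ z) /\ z) /\ x)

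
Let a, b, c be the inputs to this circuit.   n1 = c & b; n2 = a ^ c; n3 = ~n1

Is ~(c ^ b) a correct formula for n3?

No

n1 = c & b
n3 = ~n1 = ~(c & b)
At a=0, b=0, c=1: circuit gives 1, formula gives 0.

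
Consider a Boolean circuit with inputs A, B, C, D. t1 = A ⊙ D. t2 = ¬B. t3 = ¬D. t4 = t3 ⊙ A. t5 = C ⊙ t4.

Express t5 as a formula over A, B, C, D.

t3 = ¬D
t4 = t3 ⊙ A = ¬D ⊙ A
t5 = C ⊙ t4 = C ⊙ (¬D ⊙ A)

C ⊙ (¬D ⊙ A)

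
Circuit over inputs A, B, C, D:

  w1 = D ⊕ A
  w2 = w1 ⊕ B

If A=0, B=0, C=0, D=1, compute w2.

w1 = 1 ⊕ 0 = 1
w2 = 1 ⊕ 0 = 1

1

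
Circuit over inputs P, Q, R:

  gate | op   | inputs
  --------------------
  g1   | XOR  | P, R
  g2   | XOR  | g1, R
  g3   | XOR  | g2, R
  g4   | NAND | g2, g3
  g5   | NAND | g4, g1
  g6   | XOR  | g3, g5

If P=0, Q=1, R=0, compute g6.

g1 = 0 XOR 0 = 0
g2 = 0 XOR 0 = 0
g3 = 0 XOR 0 = 0
g4 = 0 NAND 0 = 1
g5 = 1 NAND 0 = 1
g6 = 0 XOR 1 = 1

1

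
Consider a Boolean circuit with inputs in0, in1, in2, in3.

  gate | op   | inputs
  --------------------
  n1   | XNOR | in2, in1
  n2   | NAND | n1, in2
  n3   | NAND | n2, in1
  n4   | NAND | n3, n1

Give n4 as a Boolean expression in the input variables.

n1 = in2 XNOR in1
n2 = n1 NAND in2 = (in2 XNOR in1) NAND in2
n3 = n2 NAND in1 = ((in2 XNOR in1) NAND in2) NAND in1
n4 = n3 NAND n1 = (((in2 XNOR in1) NAND in2) NAND in1) NAND (in2 XNOR in1)

(((in2 XNOR in1) NAND in2) NAND in1) NAND (in2 XNOR in1)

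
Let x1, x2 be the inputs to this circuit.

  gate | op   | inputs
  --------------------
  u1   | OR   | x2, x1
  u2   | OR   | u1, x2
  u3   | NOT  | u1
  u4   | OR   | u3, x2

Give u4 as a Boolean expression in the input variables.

u1 = x2 OR x1
u3 = NOT u1 = NOT (x2 OR x1)
u4 = u3 OR x2 = NOT (x2 OR x1) OR x2

NOT (x2 OR x1) OR x2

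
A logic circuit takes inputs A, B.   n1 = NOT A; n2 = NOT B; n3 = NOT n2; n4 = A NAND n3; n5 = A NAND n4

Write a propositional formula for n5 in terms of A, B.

n2 = NOT B
n3 = NOT n2 = NOT NOT B
n4 = A NAND n3 = A NAND NOT NOT B
n5 = A NAND n4 = A NAND (A NAND NOT NOT B)

A NAND (A NAND NOT NOT B)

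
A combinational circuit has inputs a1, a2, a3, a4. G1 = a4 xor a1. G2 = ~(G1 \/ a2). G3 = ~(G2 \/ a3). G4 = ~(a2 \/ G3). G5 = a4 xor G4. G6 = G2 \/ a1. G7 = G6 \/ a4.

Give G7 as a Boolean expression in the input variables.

G1 = a4 xor a1
G2 = ~(G1 \/ a2) = ~((a4 xor a1) \/ a2)
G6 = G2 \/ a1 = (~((a4 xor a1) \/ a2)) \/ a1
G7 = G6 \/ a4 = ((~((a4 xor a1) \/ a2)) \/ a1) \/ a4

((~((a4 xor a1) \/ a2)) \/ a1) \/ a4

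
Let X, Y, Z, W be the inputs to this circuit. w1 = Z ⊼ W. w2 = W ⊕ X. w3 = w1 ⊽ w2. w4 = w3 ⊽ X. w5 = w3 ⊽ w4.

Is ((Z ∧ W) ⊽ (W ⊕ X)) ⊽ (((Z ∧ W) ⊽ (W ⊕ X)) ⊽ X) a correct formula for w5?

w1 = Z ⊼ W
w2 = W ⊕ X
w3 = w1 ⊽ w2 = (Z ⊼ W) ⊽ (W ⊕ X)
w4 = w3 ⊽ X = ((Z ⊼ W) ⊽ (W ⊕ X)) ⊽ X
w5 = w3 ⊽ w4 = ((Z ⊼ W) ⊽ (W ⊕ X)) ⊽ (((Z ⊼ W) ⊽ (W ⊕ X)) ⊽ X)
At X=1, Y=0, Z=0, W=1: circuit gives 1, formula gives 0.

No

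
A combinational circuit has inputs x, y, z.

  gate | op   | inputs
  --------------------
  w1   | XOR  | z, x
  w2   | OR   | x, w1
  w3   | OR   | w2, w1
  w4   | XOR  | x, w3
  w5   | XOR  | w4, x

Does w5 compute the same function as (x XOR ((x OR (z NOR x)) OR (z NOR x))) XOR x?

w1 = z XOR x
w2 = x OR w1 = x OR (z XOR x)
w3 = w2 OR w1 = (x OR (z XOR x)) OR (z XOR x)
w4 = x XOR w3 = x XOR ((x OR (z XOR x)) OR (z XOR x))
w5 = w4 XOR x = (x XOR ((x OR (z XOR x)) OR (z XOR x))) XOR x
At x=0, y=0, z=0: circuit gives 0, formula gives 1.

No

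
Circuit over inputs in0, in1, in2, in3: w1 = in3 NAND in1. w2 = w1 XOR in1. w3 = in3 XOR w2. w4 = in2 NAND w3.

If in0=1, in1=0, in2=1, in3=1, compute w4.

1

w1 = 1 NAND 0 = 1
w2 = 1 XOR 0 = 1
w3 = 1 XOR 1 = 0
w4 = 1 NAND 0 = 1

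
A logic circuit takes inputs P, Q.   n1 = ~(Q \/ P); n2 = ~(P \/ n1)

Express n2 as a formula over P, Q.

n1 = ~(Q \/ P)
n2 = ~(P \/ n1) = ~(P \/ (~(Q \/ P)))

~(P \/ (~(Q \/ P)))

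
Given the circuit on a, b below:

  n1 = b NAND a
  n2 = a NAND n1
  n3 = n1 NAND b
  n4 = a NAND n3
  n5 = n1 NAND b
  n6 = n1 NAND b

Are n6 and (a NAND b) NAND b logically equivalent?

Yes

n1 = b NAND a
n6 = n1 NAND b = (b NAND a) NAND b
At a=0, b=1: circuit gives 0, formula gives 0.
At a=0, b=0: circuit gives 1, formula gives 1.
Agrees on all 4 inputs.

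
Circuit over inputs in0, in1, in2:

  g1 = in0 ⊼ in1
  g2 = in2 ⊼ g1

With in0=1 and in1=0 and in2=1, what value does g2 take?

0

g1 = 1 ⊼ 0 = 1
g2 = 1 ⊼ 1 = 0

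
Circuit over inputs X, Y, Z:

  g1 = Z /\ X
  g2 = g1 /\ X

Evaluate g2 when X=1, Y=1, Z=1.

1

g1 = 1 /\ 1 = 1
g2 = 1 /\ 1 = 1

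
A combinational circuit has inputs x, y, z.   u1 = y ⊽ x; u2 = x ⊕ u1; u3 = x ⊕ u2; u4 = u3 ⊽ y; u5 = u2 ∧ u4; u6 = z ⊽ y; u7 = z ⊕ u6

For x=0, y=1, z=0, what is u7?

0

u6 = 0 ⊽ 1 = 0
u7 = 0 ⊕ 0 = 0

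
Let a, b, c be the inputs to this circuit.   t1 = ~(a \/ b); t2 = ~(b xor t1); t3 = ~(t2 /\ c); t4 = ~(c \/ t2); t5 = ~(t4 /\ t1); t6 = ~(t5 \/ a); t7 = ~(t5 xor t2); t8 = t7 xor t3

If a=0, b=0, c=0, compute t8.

t1 = ~(0 \/ 0) = 1
t2 = ~(0 xor 1) = 0
t3 = ~(0 /\ 0) = 1
t4 = ~(0 \/ 0) = 1
t5 = ~(1 /\ 1) = 0
t7 = ~(0 xor 0) = 1
t8 = 1 xor 1 = 0

0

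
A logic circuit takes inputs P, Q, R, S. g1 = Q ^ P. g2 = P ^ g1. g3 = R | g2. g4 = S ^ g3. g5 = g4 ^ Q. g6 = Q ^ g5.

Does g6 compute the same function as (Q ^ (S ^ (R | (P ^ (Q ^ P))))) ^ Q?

g1 = Q ^ P
g2 = P ^ g1 = P ^ (Q ^ P)
g3 = R | g2 = R | (P ^ (Q ^ P))
g4 = S ^ g3 = S ^ (R | (P ^ (Q ^ P)))
g5 = g4 ^ Q = (S ^ (R | (P ^ (Q ^ P)))) ^ Q
g6 = Q ^ g5 = Q ^ ((S ^ (R | (P ^ (Q ^ P)))) ^ Q)
At P=0, Q=0, R=0, S=0: circuit gives 0, formula gives 0.
At P=0, Q=0, R=0, S=1: circuit gives 1, formula gives 1.
Agrees on all 16 inputs.

Yes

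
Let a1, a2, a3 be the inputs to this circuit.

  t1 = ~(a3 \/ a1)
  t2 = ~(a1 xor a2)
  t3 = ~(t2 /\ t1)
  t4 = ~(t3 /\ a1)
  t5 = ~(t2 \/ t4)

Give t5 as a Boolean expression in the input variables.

~((~(a1 xor a2)) \/ (~((~((~(a1 xor a2)) /\ (~(a3 \/ a1)))) /\ a1)))

t1 = ~(a3 \/ a1)
t2 = ~(a1 xor a2)
t3 = ~(t2 /\ t1) = ~((~(a1 xor a2)) /\ (~(a3 \/ a1)))
t4 = ~(t3 /\ a1) = ~((~((~(a1 xor a2)) /\ (~(a3 \/ a1)))) /\ a1)
t5 = ~(t2 \/ t4) = ~((~(a1 xor a2)) \/ (~((~((~(a1 xor a2)) /\ (~(a3 \/ a1)))) /\ a1)))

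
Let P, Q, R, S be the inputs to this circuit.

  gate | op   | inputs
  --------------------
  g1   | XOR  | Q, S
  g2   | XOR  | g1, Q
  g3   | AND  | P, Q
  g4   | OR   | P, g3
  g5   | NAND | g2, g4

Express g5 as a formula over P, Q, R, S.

g1 = Q XOR S
g2 = g1 XOR Q = (Q XOR S) XOR Q
g3 = P AND Q
g4 = P OR g3 = P OR (P AND Q)
g5 = g2 NAND g4 = ((Q XOR S) XOR Q) NAND (P OR (P AND Q))

((Q XOR S) XOR Q) NAND (P OR (P AND Q))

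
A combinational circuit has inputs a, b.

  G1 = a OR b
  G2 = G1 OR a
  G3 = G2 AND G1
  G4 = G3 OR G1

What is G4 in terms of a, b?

G1 = a OR b
G2 = G1 OR a = (a OR b) OR a
G3 = G2 AND G1 = ((a OR b) OR a) AND (a OR b)
G4 = G3 OR G1 = (((a OR b) OR a) AND (a OR b)) OR (a OR b)

(((a OR b) OR a) AND (a OR b)) OR (a OR b)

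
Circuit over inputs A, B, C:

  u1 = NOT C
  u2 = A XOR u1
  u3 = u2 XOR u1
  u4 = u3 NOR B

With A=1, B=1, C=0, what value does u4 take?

0

u1 = NOT 0 = 1
u2 = 1 XOR 1 = 0
u3 = 0 XOR 1 = 1
u4 = 1 NOR 1 = 0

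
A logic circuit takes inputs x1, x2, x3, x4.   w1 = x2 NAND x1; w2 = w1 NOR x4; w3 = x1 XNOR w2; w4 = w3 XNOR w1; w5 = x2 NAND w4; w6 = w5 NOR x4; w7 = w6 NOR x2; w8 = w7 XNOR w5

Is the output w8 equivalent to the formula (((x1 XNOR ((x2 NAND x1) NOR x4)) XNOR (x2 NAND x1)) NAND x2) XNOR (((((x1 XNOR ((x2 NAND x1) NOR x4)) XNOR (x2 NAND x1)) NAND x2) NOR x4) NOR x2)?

w1 = x2 NAND x1
w2 = w1 NOR x4 = (x2 NAND x1) NOR x4
w3 = x1 XNOR w2 = x1 XNOR ((x2 NAND x1) NOR x4)
w4 = w3 XNOR w1 = (x1 XNOR ((x2 NAND x1) NOR x4)) XNOR (x2 NAND x1)
w5 = x2 NAND w4 = x2 NAND ((x1 XNOR ((x2 NAND x1) NOR x4)) XNOR (x2 NAND x1))
w6 = w5 NOR x4 = (x2 NAND ((x1 XNOR ((x2 NAND x1) NOR x4)) XNOR (x2 NAND x1))) NOR x4
w7 = w6 NOR x2 = ((x2 NAND ((x1 XNOR ((x2 NAND x1) NOR x4)) XNOR (x2 NAND x1))) NOR x4) NOR x2
w8 = w7 XNOR w5 = (((x2 NAND ((x1 XNOR ((x2 NAND x1) NOR x4)) XNOR (x2 NAND x1))) NOR x4) NOR x2) XNOR (x2 NAND ((x1 XNOR ((x2 NAND x1) NOR x4)) XNOR (x2 NAND x1)))
At x1=1, x2=1, x3=0, x4=0: circuit gives 0, formula gives 0.
At x1=0, x2=0, x3=0, x4=0: circuit gives 1, formula gives 1.
Agrees on all 16 inputs.

Yes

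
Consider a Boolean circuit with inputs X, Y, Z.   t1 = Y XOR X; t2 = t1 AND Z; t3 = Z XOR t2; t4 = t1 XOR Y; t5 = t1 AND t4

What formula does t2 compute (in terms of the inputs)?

(Y XOR X) AND Z

t1 = Y XOR X
t2 = t1 AND Z = (Y XOR X) AND Z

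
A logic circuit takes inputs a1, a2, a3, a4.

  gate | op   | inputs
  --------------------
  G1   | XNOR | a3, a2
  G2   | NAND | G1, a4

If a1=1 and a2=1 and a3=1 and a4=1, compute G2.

G1 = 1 XNOR 1 = 1
G2 = 1 NAND 1 = 0

0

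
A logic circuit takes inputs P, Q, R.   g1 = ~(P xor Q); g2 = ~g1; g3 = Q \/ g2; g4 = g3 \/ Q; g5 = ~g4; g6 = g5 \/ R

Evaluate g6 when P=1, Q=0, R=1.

g1 = ~(1 xor 0) = 0
g2 = ~0 = 1
g3 = 0 \/ 1 = 1
g4 = 1 \/ 0 = 1
g5 = ~1 = 0
g6 = 0 \/ 1 = 1

1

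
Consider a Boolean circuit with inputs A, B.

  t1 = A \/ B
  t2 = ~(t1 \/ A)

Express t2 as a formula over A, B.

t1 = A \/ B
t2 = ~(t1 \/ A) = ~((A \/ B) \/ A)

~((A \/ B) \/ A)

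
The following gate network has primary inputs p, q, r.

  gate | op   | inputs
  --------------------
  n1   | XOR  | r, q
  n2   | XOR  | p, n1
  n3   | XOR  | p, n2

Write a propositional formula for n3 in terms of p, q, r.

p XOR (p XOR (r XOR q))

n1 = r XOR q
n2 = p XOR n1 = p XOR (r XOR q)
n3 = p XOR n2 = p XOR (p XOR (r XOR q))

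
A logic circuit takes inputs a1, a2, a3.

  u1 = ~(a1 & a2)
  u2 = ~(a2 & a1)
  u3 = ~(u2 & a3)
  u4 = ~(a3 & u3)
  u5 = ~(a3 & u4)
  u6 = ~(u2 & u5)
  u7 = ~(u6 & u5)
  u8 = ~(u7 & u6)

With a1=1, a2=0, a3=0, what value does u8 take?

u2 = ~(0 & 1) = 1
u3 = ~(1 & 0) = 1
u4 = ~(0 & 1) = 1
u5 = ~(0 & 1) = 1
u6 = ~(1 & 1) = 0
u7 = ~(0 & 1) = 1
u8 = ~(1 & 0) = 1

1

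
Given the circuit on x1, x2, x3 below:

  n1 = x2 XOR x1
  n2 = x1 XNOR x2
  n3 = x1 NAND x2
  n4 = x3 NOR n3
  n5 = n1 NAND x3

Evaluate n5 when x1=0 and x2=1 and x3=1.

n1 = 1 XOR 0 = 1
n5 = 1 NAND 1 = 0

0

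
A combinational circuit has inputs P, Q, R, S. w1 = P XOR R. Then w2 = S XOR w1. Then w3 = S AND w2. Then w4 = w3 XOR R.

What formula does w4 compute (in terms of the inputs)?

w1 = P XOR R
w2 = S XOR w1 = S XOR (P XOR R)
w3 = S AND w2 = S AND (S XOR (P XOR R))
w4 = w3 XOR R = (S AND (S XOR (P XOR R))) XOR R

(S AND (S XOR (P XOR R))) XOR R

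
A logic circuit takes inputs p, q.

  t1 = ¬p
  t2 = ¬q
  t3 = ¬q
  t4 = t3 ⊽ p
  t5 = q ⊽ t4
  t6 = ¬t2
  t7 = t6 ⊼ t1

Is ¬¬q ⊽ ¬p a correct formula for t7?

No

t1 = ¬p
t2 = ¬q
t6 = ¬t2 = ¬¬q
t7 = t6 ⊼ t1 = ¬¬q ⊼ ¬p
At p=0, q=0: circuit gives 1, formula gives 0.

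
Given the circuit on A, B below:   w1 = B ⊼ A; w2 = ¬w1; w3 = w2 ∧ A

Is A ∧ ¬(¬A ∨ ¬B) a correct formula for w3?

w1 = B ⊼ A
w2 = ¬w1 = ¬(B ⊼ A)
w3 = w2 ∧ A = ¬(B ⊼ A) ∧ A
At A=0, B=0: circuit gives 0, formula gives 0.
At A=1, B=1: circuit gives 1, formula gives 1.
Agrees on all 4 inputs.

Yes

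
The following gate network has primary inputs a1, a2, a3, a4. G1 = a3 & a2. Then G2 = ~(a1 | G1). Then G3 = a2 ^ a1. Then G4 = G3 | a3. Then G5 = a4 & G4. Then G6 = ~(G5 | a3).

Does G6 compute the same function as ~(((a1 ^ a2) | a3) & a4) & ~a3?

Yes

G3 = a2 ^ a1
G4 = G3 | a3 = (a2 ^ a1) | a3
G5 = a4 & G4 = a4 & ((a2 ^ a1) | a3)
G6 = ~(G5 | a3) = ~((a4 & ((a2 ^ a1) | a3)) | a3)
At a1=0, a2=0, a3=1, a4=0: circuit gives 0, formula gives 0.
At a1=0, a2=0, a3=0, a4=0: circuit gives 1, formula gives 1.
Agrees on all 16 inputs.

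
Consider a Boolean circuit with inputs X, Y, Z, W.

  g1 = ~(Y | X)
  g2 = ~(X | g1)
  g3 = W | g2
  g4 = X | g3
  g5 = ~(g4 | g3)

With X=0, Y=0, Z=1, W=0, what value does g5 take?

1

g1 = ~(0 | 0) = 1
g2 = ~(0 | 1) = 0
g3 = 0 | 0 = 0
g4 = 0 | 0 = 0
g5 = ~(0 | 0) = 1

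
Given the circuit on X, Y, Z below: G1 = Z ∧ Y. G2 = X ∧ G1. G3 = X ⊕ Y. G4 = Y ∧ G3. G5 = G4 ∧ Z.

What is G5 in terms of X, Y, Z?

(Y ∧ (X ⊕ Y)) ∧ Z

G3 = X ⊕ Y
G4 = Y ∧ G3 = Y ∧ (X ⊕ Y)
G5 = G4 ∧ Z = (Y ∧ (X ⊕ Y)) ∧ Z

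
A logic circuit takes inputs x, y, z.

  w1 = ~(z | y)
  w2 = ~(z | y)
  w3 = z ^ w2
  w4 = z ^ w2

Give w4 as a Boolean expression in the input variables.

w2 = ~(z | y)
w4 = z ^ w2 = z ^ (~(z | y))

z ^ (~(z | y))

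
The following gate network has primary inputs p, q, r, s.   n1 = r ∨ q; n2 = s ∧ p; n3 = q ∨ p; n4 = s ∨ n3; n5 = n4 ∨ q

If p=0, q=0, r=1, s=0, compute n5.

n3 = 0 ∨ 0 = 0
n4 = 0 ∨ 0 = 0
n5 = 0 ∨ 0 = 0

0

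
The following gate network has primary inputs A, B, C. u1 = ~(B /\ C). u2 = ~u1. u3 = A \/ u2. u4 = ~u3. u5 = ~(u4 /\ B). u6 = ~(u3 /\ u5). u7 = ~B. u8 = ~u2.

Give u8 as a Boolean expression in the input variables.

~~(~(B /\ C))

u1 = ~(B /\ C)
u2 = ~u1 = ~(~(B /\ C))
u8 = ~u2 = ~~(~(B /\ C))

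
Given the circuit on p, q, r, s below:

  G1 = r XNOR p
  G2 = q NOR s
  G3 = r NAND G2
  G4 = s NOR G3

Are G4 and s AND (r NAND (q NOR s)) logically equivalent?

No

G2 = q NOR s
G3 = r NAND G2 = r NAND (q NOR s)
G4 = s NOR G3 = s NOR (r NAND (q NOR s))
At p=0, q=0, r=0, s=1: circuit gives 0, formula gives 1.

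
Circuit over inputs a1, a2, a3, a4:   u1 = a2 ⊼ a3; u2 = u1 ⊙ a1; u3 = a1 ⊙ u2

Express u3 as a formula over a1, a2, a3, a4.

a1 ⊙ ((a2 ⊼ a3) ⊙ a1)

u1 = a2 ⊼ a3
u2 = u1 ⊙ a1 = (a2 ⊼ a3) ⊙ a1
u3 = a1 ⊙ u2 = a1 ⊙ ((a2 ⊼ a3) ⊙ a1)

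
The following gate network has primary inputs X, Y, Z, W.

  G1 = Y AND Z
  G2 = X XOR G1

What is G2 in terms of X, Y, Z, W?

G1 = Y AND Z
G2 = X XOR G1 = X XOR (Y AND Z)

X XOR (Y AND Z)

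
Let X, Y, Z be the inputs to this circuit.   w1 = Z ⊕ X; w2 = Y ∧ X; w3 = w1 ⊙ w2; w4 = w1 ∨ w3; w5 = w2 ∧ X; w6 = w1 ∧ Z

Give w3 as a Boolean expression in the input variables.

w1 = Z ⊕ X
w2 = Y ∧ X
w3 = w1 ⊙ w2 = (Z ⊕ X) ⊙ (Y ∧ X)

(Z ⊕ X) ⊙ (Y ∧ X)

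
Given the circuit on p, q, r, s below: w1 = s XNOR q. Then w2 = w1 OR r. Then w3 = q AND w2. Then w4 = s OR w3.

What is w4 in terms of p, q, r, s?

w1 = s XNOR q
w2 = w1 OR r = (s XNOR q) OR r
w3 = q AND w2 = q AND ((s XNOR q) OR r)
w4 = s OR w3 = s OR (q AND ((s XNOR q) OR r))

s OR (q AND ((s XNOR q) OR r))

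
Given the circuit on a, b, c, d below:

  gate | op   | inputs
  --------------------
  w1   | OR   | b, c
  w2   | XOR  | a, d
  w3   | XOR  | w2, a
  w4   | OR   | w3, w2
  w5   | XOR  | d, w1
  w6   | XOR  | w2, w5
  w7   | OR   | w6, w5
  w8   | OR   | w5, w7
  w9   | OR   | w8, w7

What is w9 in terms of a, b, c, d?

((d XOR (b OR c)) OR (((a XOR d) XOR (d XOR (b OR c))) OR (d XOR (b OR c)))) OR (((a XOR d) XOR (d XOR (b OR c))) OR (d XOR (b OR c)))

w1 = b OR c
w2 = a XOR d
w5 = d XOR w1 = d XOR (b OR c)
w6 = w2 XOR w5 = (a XOR d) XOR (d XOR (b OR c))
w7 = w6 OR w5 = ((a XOR d) XOR (d XOR (b OR c))) OR (d XOR (b OR c))
w8 = w5 OR w7 = (d XOR (b OR c)) OR (((a XOR d) XOR (d XOR (b OR c))) OR (d XOR (b OR c)))
w9 = w8 OR w7 = ((d XOR (b OR c)) OR (((a XOR d) XOR (d XOR (b OR c))) OR (d XOR (b OR c)))) OR (((a XOR d) XOR (d XOR (b OR c))) OR (d XOR (b OR c)))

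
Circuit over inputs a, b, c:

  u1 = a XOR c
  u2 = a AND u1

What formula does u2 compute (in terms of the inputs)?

a AND (a XOR c)

u1 = a XOR c
u2 = a AND u1 = a AND (a XOR c)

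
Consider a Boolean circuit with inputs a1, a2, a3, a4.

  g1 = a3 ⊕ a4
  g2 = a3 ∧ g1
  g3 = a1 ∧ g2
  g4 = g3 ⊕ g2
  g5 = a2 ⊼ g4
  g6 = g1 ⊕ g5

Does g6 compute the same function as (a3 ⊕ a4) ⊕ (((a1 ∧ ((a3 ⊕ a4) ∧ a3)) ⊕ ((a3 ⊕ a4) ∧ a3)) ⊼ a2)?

g1 = a3 ⊕ a4
g2 = a3 ∧ g1 = a3 ∧ (a3 ⊕ a4)
g3 = a1 ∧ g2 = a1 ∧ (a3 ∧ (a3 ⊕ a4))
g4 = g3 ⊕ g2 = (a1 ∧ (a3 ∧ (a3 ⊕ a4))) ⊕ (a3 ∧ (a3 ⊕ a4))
g5 = a2 ⊼ g4 = a2 ⊼ ((a1 ∧ (a3 ∧ (a3 ⊕ a4))) ⊕ (a3 ∧ (a3 ⊕ a4)))
g6 = g1 ⊕ g5 = (a3 ⊕ a4) ⊕ (a2 ⊼ ((a1 ∧ (a3 ∧ (a3 ⊕ a4))) ⊕ (a3 ∧ (a3 ⊕ a4))))
At a1=0, a2=0, a3=0, a4=1: circuit gives 0, formula gives 0.
At a1=0, a2=0, a3=0, a4=0: circuit gives 1, formula gives 1.
Agrees on all 16 inputs.

Yes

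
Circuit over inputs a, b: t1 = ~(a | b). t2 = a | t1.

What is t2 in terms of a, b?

t1 = ~(a | b)
t2 = a | t1 = a | (~(a | b))

a | (~(a | b))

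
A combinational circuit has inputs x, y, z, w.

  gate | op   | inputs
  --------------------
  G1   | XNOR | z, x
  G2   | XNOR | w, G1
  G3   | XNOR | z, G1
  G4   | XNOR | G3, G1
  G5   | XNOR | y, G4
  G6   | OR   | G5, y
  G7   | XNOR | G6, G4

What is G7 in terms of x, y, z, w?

((y XNOR ((z XNOR (z XNOR x)) XNOR (z XNOR x))) OR y) XNOR ((z XNOR (z XNOR x)) XNOR (z XNOR x))

G1 = z XNOR x
G3 = z XNOR G1 = z XNOR (z XNOR x)
G4 = G3 XNOR G1 = (z XNOR (z XNOR x)) XNOR (z XNOR x)
G5 = y XNOR G4 = y XNOR ((z XNOR (z XNOR x)) XNOR (z XNOR x))
G6 = G5 OR y = (y XNOR ((z XNOR (z XNOR x)) XNOR (z XNOR x))) OR y
G7 = G6 XNOR G4 = ((y XNOR ((z XNOR (z XNOR x)) XNOR (z XNOR x))) OR y) XNOR ((z XNOR (z XNOR x)) XNOR (z XNOR x))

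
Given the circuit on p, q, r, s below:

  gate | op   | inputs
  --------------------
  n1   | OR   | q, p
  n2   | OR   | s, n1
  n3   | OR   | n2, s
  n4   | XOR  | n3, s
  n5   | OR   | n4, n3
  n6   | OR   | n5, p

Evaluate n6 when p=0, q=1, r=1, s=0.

n1 = 1 OR 0 = 1
n2 = 0 OR 1 = 1
n3 = 1 OR 0 = 1
n4 = 1 XOR 0 = 1
n5 = 1 OR 1 = 1
n6 = 1 OR 0 = 1

1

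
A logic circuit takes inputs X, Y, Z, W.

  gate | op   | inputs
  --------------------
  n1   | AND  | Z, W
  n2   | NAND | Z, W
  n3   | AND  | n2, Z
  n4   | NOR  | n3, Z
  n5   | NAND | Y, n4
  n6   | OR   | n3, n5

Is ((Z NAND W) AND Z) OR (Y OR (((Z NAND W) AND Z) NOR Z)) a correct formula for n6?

n2 = Z NAND W
n3 = n2 AND Z = (Z NAND W) AND Z
n4 = n3 NOR Z = ((Z NAND W) AND Z) NOR Z
n5 = Y NAND n4 = Y NAND (((Z NAND W) AND Z) NOR Z)
n6 = n3 OR n5 = ((Z NAND W) AND Z) OR (Y NAND (((Z NAND W) AND Z) NOR Z))
At X=0, Y=0, Z=1, W=1: circuit gives 1, formula gives 0.

No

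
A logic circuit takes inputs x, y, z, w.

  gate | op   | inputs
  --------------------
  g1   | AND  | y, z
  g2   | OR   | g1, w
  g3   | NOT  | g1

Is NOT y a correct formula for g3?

g1 = y AND z
g3 = NOT g1 = NOT (y AND z)
At x=0, y=1, z=0, w=0: circuit gives 1, formula gives 0.

No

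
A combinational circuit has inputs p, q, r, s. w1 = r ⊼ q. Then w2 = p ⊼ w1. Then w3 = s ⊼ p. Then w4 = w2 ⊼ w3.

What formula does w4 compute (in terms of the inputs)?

w1 = r ⊼ q
w2 = p ⊼ w1 = p ⊼ (r ⊼ q)
w3 = s ⊼ p
w4 = w2 ⊼ w3 = (p ⊼ (r ⊼ q)) ⊼ (s ⊼ p)

(p ⊼ (r ⊼ q)) ⊼ (s ⊼ p)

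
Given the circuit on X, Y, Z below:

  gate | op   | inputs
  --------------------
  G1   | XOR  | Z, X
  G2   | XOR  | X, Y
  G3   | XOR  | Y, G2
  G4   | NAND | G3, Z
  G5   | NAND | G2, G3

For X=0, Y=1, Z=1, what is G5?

1

G2 = 0 XOR 1 = 1
G3 = 1 XOR 1 = 0
G5 = 1 NAND 0 = 1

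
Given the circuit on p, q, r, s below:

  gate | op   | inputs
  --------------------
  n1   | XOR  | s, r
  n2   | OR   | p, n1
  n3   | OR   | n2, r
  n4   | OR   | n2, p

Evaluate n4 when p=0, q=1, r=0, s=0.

n1 = 0 XOR 0 = 0
n2 = 0 OR 0 = 0
n4 = 0 OR 0 = 0

0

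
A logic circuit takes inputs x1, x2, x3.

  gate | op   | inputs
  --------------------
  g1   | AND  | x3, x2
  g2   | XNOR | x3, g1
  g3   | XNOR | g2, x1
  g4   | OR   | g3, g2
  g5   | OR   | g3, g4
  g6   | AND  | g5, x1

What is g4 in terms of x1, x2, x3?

g1 = x3 AND x2
g2 = x3 XNOR g1 = x3 XNOR (x3 AND x2)
g3 = g2 XNOR x1 = (x3 XNOR (x3 AND x2)) XNOR x1
g4 = g3 OR g2 = ((x3 XNOR (x3 AND x2)) XNOR x1) OR (x3 XNOR (x3 AND x2))

((x3 XNOR (x3 AND x2)) XNOR x1) OR (x3 XNOR (x3 AND x2))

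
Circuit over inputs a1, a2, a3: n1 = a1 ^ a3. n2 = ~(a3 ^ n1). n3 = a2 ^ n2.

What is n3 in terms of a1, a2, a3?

a2 ^ (~(a3 ^ (a1 ^ a3)))

n1 = a1 ^ a3
n2 = ~(a3 ^ n1) = ~(a3 ^ (a1 ^ a3))
n3 = a2 ^ n2 = a2 ^ (~(a3 ^ (a1 ^ a3)))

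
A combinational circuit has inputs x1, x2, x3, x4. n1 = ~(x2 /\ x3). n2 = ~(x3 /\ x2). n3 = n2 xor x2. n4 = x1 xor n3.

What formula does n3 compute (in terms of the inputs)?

n2 = ~(x3 /\ x2)
n3 = n2 xor x2 = (~(x3 /\ x2)) xor x2

(~(x3 /\ x2)) xor x2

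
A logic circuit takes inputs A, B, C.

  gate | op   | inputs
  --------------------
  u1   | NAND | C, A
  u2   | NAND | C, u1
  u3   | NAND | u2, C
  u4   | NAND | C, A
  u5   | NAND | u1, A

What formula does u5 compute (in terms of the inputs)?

(C NAND A) NAND A

u1 = C NAND A
u5 = u1 NAND A = (C NAND A) NAND A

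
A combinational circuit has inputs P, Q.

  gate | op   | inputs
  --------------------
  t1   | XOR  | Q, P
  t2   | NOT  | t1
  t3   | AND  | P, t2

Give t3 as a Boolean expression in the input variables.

t1 = Q XOR P
t2 = NOT t1 = NOT (Q XOR P)
t3 = P AND t2 = P AND NOT (Q XOR P)

P AND NOT (Q XOR P)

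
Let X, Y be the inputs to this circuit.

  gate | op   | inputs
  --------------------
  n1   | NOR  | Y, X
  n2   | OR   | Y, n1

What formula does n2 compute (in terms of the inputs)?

Y OR (Y NOR X)

n1 = Y NOR X
n2 = Y OR n1 = Y OR (Y NOR X)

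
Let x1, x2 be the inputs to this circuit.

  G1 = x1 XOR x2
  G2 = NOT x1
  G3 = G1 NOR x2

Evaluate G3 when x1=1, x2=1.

G1 = 1 XOR 1 = 0
G3 = 0 NOR 1 = 0

0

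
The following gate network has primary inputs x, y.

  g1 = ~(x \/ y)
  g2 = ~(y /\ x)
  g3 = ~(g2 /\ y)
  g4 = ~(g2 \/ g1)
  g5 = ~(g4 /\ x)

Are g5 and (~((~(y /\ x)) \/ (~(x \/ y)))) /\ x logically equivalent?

g1 = ~(x \/ y)
g2 = ~(y /\ x)
g4 = ~(g2 \/ g1) = ~((~(y /\ x)) \/ (~(x \/ y)))
g5 = ~(g4 /\ x) = ~((~((~(y /\ x)) \/ (~(x \/ y)))) /\ x)
At x=0, y=0: circuit gives 1, formula gives 0.

No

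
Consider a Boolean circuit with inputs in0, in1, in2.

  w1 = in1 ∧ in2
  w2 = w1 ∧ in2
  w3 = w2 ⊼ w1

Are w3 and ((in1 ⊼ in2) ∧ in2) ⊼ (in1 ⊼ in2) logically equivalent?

w1 = in1 ∧ in2
w2 = w1 ∧ in2 = (in1 ∧ in2) ∧ in2
w3 = w2 ⊼ w1 = ((in1 ∧ in2) ∧ in2) ⊼ (in1 ∧ in2)
At in0=0, in1=0, in2=1: circuit gives 1, formula gives 0.

No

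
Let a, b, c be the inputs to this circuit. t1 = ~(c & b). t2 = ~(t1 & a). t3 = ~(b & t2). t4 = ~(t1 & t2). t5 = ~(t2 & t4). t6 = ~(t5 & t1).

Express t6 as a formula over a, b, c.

t1 = ~(c & b)
t2 = ~(t1 & a) = ~((~(c & b)) & a)
t4 = ~(t1 & t2) = ~((~(c & b)) & (~((~(c & b)) & a)))
t5 = ~(t2 & t4) = ~((~((~(c & b)) & a)) & (~((~(c & b)) & (~((~(c & b)) & a)))))
t6 = ~(t5 & t1) = ~((~((~((~(c & b)) & a)) & (~((~(c & b)) & (~((~(c & b)) & a)))))) & (~(c & b)))

~((~((~((~(c & b)) & a)) & (~((~(c & b)) & (~((~(c & b)) & a)))))) & (~(c & b)))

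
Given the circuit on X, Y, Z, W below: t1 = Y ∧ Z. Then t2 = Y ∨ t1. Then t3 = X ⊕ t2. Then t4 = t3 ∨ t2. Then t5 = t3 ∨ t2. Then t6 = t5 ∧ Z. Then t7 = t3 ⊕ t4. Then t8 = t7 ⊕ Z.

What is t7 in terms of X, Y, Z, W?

t1 = Y ∧ Z
t2 = Y ∨ t1 = Y ∨ (Y ∧ Z)
t3 = X ⊕ t2 = X ⊕ (Y ∨ (Y ∧ Z))
t4 = t3 ∨ t2 = (X ⊕ (Y ∨ (Y ∧ Z))) ∨ (Y ∨ (Y ∧ Z))
t7 = t3 ⊕ t4 = (X ⊕ (Y ∨ (Y ∧ Z))) ⊕ ((X ⊕ (Y ∨ (Y ∧ Z))) ∨ (Y ∨ (Y ∧ Z)))

(X ⊕ (Y ∨ (Y ∧ Z))) ⊕ ((X ⊕ (Y ∨ (Y ∧ Z))) ∨ (Y ∨ (Y ∧ Z)))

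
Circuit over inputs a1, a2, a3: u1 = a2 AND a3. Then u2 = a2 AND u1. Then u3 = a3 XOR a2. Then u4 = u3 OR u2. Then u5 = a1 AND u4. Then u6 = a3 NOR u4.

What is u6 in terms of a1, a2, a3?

u1 = a2 AND a3
u2 = a2 AND u1 = a2 AND (a2 AND a3)
u3 = a3 XOR a2
u4 = u3 OR u2 = (a3 XOR a2) OR (a2 AND (a2 AND a3))
u6 = a3 NOR u4 = a3 NOR ((a3 XOR a2) OR (a2 AND (a2 AND a3)))

a3 NOR ((a3 XOR a2) OR (a2 AND (a2 AND a3)))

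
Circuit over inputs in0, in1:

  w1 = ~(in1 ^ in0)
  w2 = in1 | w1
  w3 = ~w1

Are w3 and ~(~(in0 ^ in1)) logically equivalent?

Yes

w1 = ~(in1 ^ in0)
w3 = ~w1 = ~(~(in1 ^ in0))
At in0=0, in1=0: circuit gives 0, formula gives 0.
At in0=0, in1=1: circuit gives 1, formula gives 1.
Agrees on all 4 inputs.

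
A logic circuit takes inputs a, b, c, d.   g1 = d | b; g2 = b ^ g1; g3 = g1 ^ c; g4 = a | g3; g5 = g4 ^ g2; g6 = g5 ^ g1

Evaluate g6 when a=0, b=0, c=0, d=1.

g1 = 1 | 0 = 1
g2 = 0 ^ 1 = 1
g3 = 1 ^ 0 = 1
g4 = 0 | 1 = 1
g5 = 1 ^ 1 = 0
g6 = 0 ^ 1 = 1

1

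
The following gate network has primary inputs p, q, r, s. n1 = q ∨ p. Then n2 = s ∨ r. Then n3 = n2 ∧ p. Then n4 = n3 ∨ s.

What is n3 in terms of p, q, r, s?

n2 = s ∨ r
n3 = n2 ∧ p = (s ∨ r) ∧ p

(s ∨ r) ∧ p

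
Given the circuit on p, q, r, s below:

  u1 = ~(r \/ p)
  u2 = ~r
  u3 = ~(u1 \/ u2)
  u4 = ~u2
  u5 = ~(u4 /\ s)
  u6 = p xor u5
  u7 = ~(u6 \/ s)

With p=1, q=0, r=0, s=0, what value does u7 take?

1

u2 = ~0 = 1
u4 = ~1 = 0
u5 = ~(0 /\ 0) = 1
u6 = 1 xor 1 = 0
u7 = ~(0 \/ 0) = 1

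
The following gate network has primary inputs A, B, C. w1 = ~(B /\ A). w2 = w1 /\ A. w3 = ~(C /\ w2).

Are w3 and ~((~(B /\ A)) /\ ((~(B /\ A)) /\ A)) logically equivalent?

w1 = ~(B /\ A)
w2 = w1 /\ A = (~(B /\ A)) /\ A
w3 = ~(C /\ w2) = ~(C /\ ((~(B /\ A)) /\ A))
At A=1, B=0, C=0: circuit gives 1, formula gives 0.

No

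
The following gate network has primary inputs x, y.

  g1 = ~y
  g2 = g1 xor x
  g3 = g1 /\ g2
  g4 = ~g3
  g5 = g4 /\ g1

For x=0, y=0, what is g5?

0

g1 = ~0 = 1
g2 = 1 xor 0 = 1
g3 = 1 /\ 1 = 1
g4 = ~1 = 0
g5 = 0 /\ 1 = 0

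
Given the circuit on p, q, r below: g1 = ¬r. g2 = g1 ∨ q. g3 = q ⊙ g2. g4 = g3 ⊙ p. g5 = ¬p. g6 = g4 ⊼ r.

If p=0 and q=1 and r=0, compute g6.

g1 = ¬0 = 1
g2 = 1 ∨ 1 = 1
g3 = 1 ⊙ 1 = 1
g4 = 1 ⊙ 0 = 0
g6 = 0 ⊼ 0 = 1

1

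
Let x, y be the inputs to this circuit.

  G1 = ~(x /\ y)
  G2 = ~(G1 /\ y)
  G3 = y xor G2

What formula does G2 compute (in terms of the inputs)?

~((~(x /\ y)) /\ y)

G1 = ~(x /\ y)
G2 = ~(G1 /\ y) = ~((~(x /\ y)) /\ y)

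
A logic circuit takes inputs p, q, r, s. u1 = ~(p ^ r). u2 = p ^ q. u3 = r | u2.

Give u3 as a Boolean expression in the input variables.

r | (p ^ q)

u2 = p ^ q
u3 = r | u2 = r | (p ^ q)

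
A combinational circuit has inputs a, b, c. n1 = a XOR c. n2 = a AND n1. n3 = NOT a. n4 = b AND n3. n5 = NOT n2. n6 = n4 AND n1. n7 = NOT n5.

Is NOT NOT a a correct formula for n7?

No

n1 = a XOR c
n2 = a AND n1 = a AND (a XOR c)
n5 = NOT n2 = NOT (a AND (a XOR c))
n7 = NOT n5 = NOT NOT (a AND (a XOR c))
At a=1, b=0, c=1: circuit gives 0, formula gives 1.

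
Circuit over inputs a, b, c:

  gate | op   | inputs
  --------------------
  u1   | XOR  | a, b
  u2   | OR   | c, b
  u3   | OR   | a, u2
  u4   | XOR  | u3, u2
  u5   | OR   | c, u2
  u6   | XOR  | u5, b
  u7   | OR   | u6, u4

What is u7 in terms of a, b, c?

((c OR (c OR b)) XOR b) OR ((a OR (c OR b)) XOR (c OR b))

u2 = c OR b
u3 = a OR u2 = a OR (c OR b)
u4 = u3 XOR u2 = (a OR (c OR b)) XOR (c OR b)
u5 = c OR u2 = c OR (c OR b)
u6 = u5 XOR b = (c OR (c OR b)) XOR b
u7 = u6 OR u4 = ((c OR (c OR b)) XOR b) OR ((a OR (c OR b)) XOR (c OR b))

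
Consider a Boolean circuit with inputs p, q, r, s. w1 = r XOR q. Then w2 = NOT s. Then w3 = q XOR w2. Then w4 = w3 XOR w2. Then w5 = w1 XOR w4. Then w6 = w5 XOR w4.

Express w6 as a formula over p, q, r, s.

w1 = r XOR q
w2 = NOT s
w3 = q XOR w2 = q XOR NOT s
w4 = w3 XOR w2 = (q XOR NOT s) XOR NOT s
w5 = w1 XOR w4 = (r XOR q) XOR ((q XOR NOT s) XOR NOT s)
w6 = w5 XOR w4 = ((r XOR q) XOR ((q XOR NOT s) XOR NOT s)) XOR ((q XOR NOT s) XOR NOT s)

((r XOR q) XOR ((q XOR NOT s) XOR NOT s)) XOR ((q XOR NOT s) XOR NOT s)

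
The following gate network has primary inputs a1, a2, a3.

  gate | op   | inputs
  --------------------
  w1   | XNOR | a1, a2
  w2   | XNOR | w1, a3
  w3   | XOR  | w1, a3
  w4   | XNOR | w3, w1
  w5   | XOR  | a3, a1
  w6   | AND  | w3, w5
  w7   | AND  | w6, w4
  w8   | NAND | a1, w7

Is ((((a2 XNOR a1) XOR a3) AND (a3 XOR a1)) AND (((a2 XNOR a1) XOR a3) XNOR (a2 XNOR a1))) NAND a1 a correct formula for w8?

Yes

w1 = a1 XNOR a2
w3 = w1 XOR a3 = (a1 XNOR a2) XOR a3
w4 = w3 XNOR w1 = ((a1 XNOR a2) XOR a3) XNOR (a1 XNOR a2)
w5 = a3 XOR a1
w6 = w3 AND w5 = ((a1 XNOR a2) XOR a3) AND (a3 XOR a1)
w7 = w6 AND w4 = (((a1 XNOR a2) XOR a3) AND (a3 XOR a1)) AND (((a1 XNOR a2) XOR a3) XNOR (a1 XNOR a2))
w8 = a1 NAND w7 = a1 NAND ((((a1 XNOR a2) XOR a3) AND (a3 XOR a1)) AND (((a1 XNOR a2) XOR a3) XNOR (a1 XNOR a2)))
At a1=1, a2=1, a3=0: circuit gives 0, formula gives 0.
At a1=0, a2=0, a3=0: circuit gives 1, formula gives 1.
Agrees on all 8 inputs.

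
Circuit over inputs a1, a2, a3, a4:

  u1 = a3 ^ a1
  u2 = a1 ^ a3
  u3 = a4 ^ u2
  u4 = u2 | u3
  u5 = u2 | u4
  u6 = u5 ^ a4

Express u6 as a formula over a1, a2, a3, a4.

((a1 ^ a3) | ((a1 ^ a3) | (a4 ^ (a1 ^ a3)))) ^ a4

u2 = a1 ^ a3
u3 = a4 ^ u2 = a4 ^ (a1 ^ a3)
u4 = u2 | u3 = (a1 ^ a3) | (a4 ^ (a1 ^ a3))
u5 = u2 | u4 = (a1 ^ a3) | ((a1 ^ a3) | (a4 ^ (a1 ^ a3)))
u6 = u5 ^ a4 = ((a1 ^ a3) | ((a1 ^ a3) | (a4 ^ (a1 ^ a3)))) ^ a4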